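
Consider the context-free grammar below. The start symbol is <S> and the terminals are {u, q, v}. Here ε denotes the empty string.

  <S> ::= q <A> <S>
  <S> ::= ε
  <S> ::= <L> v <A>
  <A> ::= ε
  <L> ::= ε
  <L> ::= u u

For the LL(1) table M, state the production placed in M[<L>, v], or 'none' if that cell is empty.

<L> ::= ε

FIRST(<A>) = {ε}
FIRST(<L>) = {ε, u}
FIRST(<S>) = {ε, q, u, v}  (via <L> v <A>)
FOLLOW(<S>) includes $ since <S> is the start symbol.
FOLLOW(<L>): in <S>::=<L> v <A>, <L> is followed by v <A> with FIRST {v}. Thus FOLLOW(<L>) = {v}.
For <L> ::= ε: FIRST(ε) = {ε}, so it goes in M[<L>, t] for t ∈ {}; since ε ∈ FIRST, also for every t ∈ FOLLOW(<L>) = {v}.
For <L> ::= u u: FIRST(u u) = {u}, so it goes in M[<L>, t] for t ∈ {u}.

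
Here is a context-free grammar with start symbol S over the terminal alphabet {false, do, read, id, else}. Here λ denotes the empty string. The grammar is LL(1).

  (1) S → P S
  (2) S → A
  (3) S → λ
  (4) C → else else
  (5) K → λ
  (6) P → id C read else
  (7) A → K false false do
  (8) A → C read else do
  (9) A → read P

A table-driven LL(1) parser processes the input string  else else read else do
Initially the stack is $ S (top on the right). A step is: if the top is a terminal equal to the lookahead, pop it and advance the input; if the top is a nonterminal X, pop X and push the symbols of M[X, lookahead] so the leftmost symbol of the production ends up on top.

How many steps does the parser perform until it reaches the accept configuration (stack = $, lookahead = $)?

8

step 1: stack=$ S  input=else else read else do $  — expand S → A
step 2: stack=$ A  input=else else read else do $  — expand A → C read else do
step 3: stack=$ do else read C  input=else else read else do $  — expand C → else else
step 4: stack=$ do else read else else  input=else else read else do $  — match else
step 5: stack=$ do else read else  input=else read else do $  — match else
step 6: stack=$ do else read  input=read else do $  — match read
step 7: stack=$ do else  input=else do $  — match else
step 8: stack=$ do  input=do $  — match do
Accept reached after 8 steps.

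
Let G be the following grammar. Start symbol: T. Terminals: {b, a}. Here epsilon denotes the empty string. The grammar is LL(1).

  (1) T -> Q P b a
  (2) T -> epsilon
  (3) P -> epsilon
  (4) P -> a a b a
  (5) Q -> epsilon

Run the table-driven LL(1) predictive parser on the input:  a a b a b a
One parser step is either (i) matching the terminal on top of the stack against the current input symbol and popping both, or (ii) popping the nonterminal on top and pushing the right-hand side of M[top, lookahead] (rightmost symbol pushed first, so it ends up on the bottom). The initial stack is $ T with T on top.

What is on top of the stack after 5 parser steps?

step 1: stack=$ T  input=a a b a b a $  — expand T -> Q P b a
step 2: stack=$ a b P Q  input=a a b a b a $  — expand Q -> epsilon
step 3: stack=$ a b P  input=a a b a b a $  — expand P -> a a b a
step 4: stack=$ a b a b a a  input=a a b a b a $  — match a
step 5: stack=$ a b a b a  input=a b a b a $  — match a
Stack after step 5: $ a b a b (top = b).

b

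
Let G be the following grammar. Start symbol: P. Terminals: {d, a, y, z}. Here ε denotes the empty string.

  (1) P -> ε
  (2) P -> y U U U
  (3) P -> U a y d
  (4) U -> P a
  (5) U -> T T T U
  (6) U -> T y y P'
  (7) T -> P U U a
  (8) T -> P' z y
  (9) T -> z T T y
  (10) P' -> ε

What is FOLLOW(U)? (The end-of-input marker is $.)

FIRST(P'): from P'->ε we get {ε}. So FIRST(P') = {ε}.
FIRST(P): from P->ε we get {ε}; from P->y U U U we get {y}; from P->U a y d we get {a, y, z}. So FIRST(P) = {ε, a, y, z}.
FIRST(U): from U->P a we get {a, y, z}; from U->T T T U we get {a, y, z}; from U->T y y P' we get {a, y, z}. So FIRST(U) = {a, y, z}.
FIRST(T): from T->P U U a we get {a, y, z}; from T->P' z y we get {z}; from T->z T T y we get {z}. So FIRST(T) = {a, y, z}.
FOLLOW(P) includes $ since P is the start symbol.
FOLLOW(P): in U->P a, P is followed by a with FIRST {a}; in T->P U U a, P is followed by U U a with FIRST {a, y, z}. Thus FOLLOW(P) = {$, a, y, z}.
FOLLOW(U): in P->y U U U (occurrence 1), U is followed by U U with FIRST {a, y, z}; in P->y U U U (occurrence 2), U is followed by U with FIRST {a, y, z}; in P->y U U U (occurrence 3), the suffix after U is empty, so FOLLOW(U) ⊇ FOLLOW(P) = {$, a, y, z}; in P->U a y d, U is followed by a y d with FIRST {a}; in U->T T T U, the suffix after U is empty (adds nothing new); in T->P U U a (occurrence 1), U is followed by U a with FIRST {a, y, z}; in T->P U U a (occurrence 2), U is followed by a with FIRST {a}. Thus FOLLOW(U) = {$, a, y, z}.
FOLLOW(T): in U->T T T U (occurrence 1), T is followed by T T U with FIRST {a, y, z}; in U->T T T U (occurrence 2), T is followed by T U with FIRST {a, y, z}; in U->T T T U (occurrence 3), T is followed by U with FIRST {a, y, z}; in U->T y y P', T is followed by y y P' with FIRST {y}; in T->z T T y (occurrence 1), T is followed by T y with FIRST {a, y, z}; in T->z T T y (occurrence 2), T is followed by y with FIRST {y}. Thus FOLLOW(T) = {a, y, z}.
FOLLOW(P'): in U->T y y P', the suffix after P' is empty, so FOLLOW(P') ⊇ FOLLOW(U) = {$, a, y, z}; in T->P' z y, P' is followed by z y with FIRST {z}. Thus FOLLOW(P') = {$, a, y, z}.

{$, a, y, z}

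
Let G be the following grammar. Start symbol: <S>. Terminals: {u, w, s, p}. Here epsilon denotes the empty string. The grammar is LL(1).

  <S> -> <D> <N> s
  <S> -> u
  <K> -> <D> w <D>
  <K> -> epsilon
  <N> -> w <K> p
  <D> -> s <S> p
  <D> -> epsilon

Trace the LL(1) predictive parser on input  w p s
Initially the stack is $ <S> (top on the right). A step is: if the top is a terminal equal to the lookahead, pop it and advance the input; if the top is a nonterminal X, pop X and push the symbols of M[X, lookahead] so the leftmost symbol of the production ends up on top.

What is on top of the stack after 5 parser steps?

p

step 1: stack=$ <S>  input=w p s $  — expand <S> -> <D> <N> s
step 2: stack=$ s <N> <D>  input=w p s $  — expand <D> -> epsilon
step 3: stack=$ s <N>  input=w p s $  — expand <N> -> w <K> p
step 4: stack=$ s p <K> w  input=w p s $  — match w
step 5: stack=$ s p <K>  input=p s $  — expand <K> -> epsilon
Stack after step 5: $ s p (top = p).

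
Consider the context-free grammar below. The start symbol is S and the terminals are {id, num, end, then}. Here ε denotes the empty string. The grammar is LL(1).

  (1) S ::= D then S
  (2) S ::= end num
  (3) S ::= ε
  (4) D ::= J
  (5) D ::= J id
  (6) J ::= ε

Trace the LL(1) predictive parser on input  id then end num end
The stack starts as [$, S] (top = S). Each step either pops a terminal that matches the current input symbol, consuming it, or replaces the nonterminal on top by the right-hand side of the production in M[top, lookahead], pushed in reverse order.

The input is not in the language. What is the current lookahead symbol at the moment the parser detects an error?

end

step 1: stack=$ S  input=id then end num end $  — expand S ::= D then S
step 2: stack=$ S then D  input=id then end num end $  — expand D ::= J id
step 3: stack=$ S then id J  input=id then end num end $  — expand J ::= ε
step 4: stack=$ S then id  input=id then end num end $  — match id
step 5: stack=$ S then  input=then end num end $  — match then
step 6: stack=$ S  input=end num end $  — expand S ::= end num
step 7: stack=$ num end  input=end num end $  — match end
step 8: stack=$ num  input=num end $  — match num
step 9: stack=$  input=end $  — error: stack empty but input remains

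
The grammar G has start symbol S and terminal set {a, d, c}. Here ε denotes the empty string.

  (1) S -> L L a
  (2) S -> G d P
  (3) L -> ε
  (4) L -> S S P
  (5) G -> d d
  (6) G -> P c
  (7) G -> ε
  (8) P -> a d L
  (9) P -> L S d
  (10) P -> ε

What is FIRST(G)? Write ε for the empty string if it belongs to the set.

{ε, a, c, d}

FIRST(S): from S->L L a we get {a, c, d}; from S->G d P we get {a, c, d}. So FIRST(S) = {a, c, d}.
FIRST(L): from L->ε we get {ε}; from L->S S P we get {a, c, d}. So FIRST(L) = {ε, a, c, d}.
FIRST(P): from P->a d L we get {a}; from P->L S d we get {a, c, d}; from P->ε we get {ε}. So FIRST(P) = {ε, a, c, d}.
FIRST(G): from G->d d we get {d}; from G->P c we get {a, c, d}; from G->ε we get {ε}. So FIRST(G) = {ε, a, c, d}.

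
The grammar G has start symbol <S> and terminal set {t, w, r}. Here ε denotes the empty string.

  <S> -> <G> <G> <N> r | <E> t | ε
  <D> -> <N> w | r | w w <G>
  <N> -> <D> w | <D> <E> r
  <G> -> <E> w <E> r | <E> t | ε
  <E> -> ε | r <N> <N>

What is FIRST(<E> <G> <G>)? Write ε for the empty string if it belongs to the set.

{ε, r, t, w}

FIRST(<E>) = {ε, r}
FIRST(<G>) = {ε, r, t, w}  (via <E> w <E> r, <E> t)
FIRST(<S>) = {ε, r, t, w}  (via <G> <G> <N> r, <E> t)
FIRST(<D>) = {r, w}  (via <N> w)
FIRST(<N>) = {r, w}  (via <D> w, <D> <E> r)
FIRST(<E> <G> <G>): take FIRST of each symbol in turn, carrying on past any symbol whose FIRST contains ε; result {ε, r, t, w}.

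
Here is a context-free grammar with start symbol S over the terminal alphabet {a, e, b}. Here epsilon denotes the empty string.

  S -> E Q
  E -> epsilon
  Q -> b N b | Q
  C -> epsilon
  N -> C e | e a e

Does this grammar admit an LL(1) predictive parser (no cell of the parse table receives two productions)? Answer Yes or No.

No

FIRST(S) = {b}
FIRST(E) = {epsilon}
FIRST(Q) = {b}
FIRST(C) = {epsilon}
FIRST(N) = {e}
FOLLOW(S) = {$}
FOLLOW(E) = {b}
FOLLOW(Q) = {$}
FOLLOW(C) = {e}
FOLLOW(N) = {b}
Cell M[N, e] receives both N -> C e and N -> e a e — the grammar is not LL(1).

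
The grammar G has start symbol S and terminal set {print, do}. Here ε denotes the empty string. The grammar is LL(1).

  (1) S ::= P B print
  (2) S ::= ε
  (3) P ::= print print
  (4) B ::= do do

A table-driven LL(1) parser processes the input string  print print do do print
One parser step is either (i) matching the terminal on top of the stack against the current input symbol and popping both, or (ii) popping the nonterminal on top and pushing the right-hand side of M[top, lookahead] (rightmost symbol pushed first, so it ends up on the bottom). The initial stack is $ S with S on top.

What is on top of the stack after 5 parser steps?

step 1: stack=$ S  input=print print do do print $  — expand S ::= P B print
step 2: stack=$ print B P  input=print print do do print $  — expand P ::= print print
step 3: stack=$ print B print print  input=print print do do print $  — match print
step 4: stack=$ print B print  input=print do do print $  — match print
step 5: stack=$ print B  input=do do print $  — expand B ::= do do
Stack after step 5: $ print do do (top = do).

do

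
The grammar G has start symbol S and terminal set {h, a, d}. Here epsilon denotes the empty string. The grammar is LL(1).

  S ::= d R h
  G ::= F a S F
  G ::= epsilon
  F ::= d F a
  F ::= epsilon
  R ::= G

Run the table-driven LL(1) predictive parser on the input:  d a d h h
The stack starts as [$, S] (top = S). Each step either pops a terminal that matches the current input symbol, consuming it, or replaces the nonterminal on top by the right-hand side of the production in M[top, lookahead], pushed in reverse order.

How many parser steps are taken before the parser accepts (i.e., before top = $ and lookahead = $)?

step 1: stack=$ S  input=d a d h h $  — expand S ::= d R h
step 2: stack=$ h R d  input=d a d h h $  — match d
step 3: stack=$ h R  input=a d h h $  — expand R ::= G
step 4: stack=$ h G  input=a d h h $  — expand G ::= F a S F
step 5: stack=$ h F S a F  input=a d h h $  — expand F ::= epsilon
step 6: stack=$ h F S a  input=a d h h $  — match a
step 7: stack=$ h F S  input=d h h $  — expand S ::= d R h
step 8: stack=$ h F h R d  input=d h h $  — match d
step 9: stack=$ h F h R  input=h h $  — expand R ::= G
step 10: stack=$ h F h G  input=h h $  — expand G ::= epsilon
step 11: stack=$ h F h  input=h h $  — match h
step 12: stack=$ h F  input=h $  — expand F ::= epsilon
step 13: stack=$ h  input=h $  — match h
Accept reached after 13 steps.

13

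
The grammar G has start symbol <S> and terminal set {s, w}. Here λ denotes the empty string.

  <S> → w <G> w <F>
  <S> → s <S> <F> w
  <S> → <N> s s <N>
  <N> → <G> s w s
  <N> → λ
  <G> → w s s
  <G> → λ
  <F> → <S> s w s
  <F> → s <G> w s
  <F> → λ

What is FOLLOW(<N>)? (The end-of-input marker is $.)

{$, s, w}

FIRST(<G>) = {λ, w}
FIRST(<N>) = {λ, s, w}  (via <G> s w s)
FIRST(<S>) = {s, w}  (via <N> s s <N>)
FIRST(<F>) = {λ, s, w}  (via <S> s w s)
FOLLOW(<S>) includes $ since <S> is the start symbol.
FOLLOW(<S>): in <S>→s <S> <F> w, <S> is followed by <F> w with FIRST {s, w}; in <F>→<S> s w s, <S> is followed by s w s with FIRST {s}. Thus FOLLOW(<S>) = {$, s, w}.
FOLLOW(<N>): in <S>→<N> s s <N> (occurrence 1), <N> is followed by s s <N> with FIRST {s}; in <S>→<N> s s <N> (occurrence 2), the suffix after <N> is empty, so FOLLOW(<N>) ⊇ FOLLOW(<S>) = {$, s, w}. Thus FOLLOW(<N>) = {$, s, w}.
FOLLOW(<G>): in <S>→w <G> w <F>, <G> is followed by w <F> with FIRST {w}; in <N>→<G> s w s, <G> is followed by s w s with FIRST {s}; in <F>→s <G> w s, <G> is followed by w s with FIRST {w}. Thus FOLLOW(<G>) = {s, w}.
FOLLOW(<F>): in <S>→w <G> w <F>, the suffix after <F> is empty, so FOLLOW(<F>) ⊇ FOLLOW(<S>) = {$, s, w}; in <S>→s <S> <F> w, <F> is followed by w with FIRST {w}. Thus FOLLOW(<F>) = {$, s, w}.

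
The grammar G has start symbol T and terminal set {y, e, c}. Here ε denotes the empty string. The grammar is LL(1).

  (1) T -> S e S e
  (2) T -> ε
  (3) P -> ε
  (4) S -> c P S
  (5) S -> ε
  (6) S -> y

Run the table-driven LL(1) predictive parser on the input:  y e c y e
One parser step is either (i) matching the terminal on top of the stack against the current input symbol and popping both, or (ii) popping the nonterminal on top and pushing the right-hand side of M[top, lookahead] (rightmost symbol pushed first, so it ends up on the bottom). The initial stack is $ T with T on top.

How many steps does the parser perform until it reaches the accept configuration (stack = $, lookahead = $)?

10

step 1: stack=$ T  input=y e c y e $  — expand T -> S e S e
step 2: stack=$ e S e S  input=y e c y e $  — expand S -> y
step 3: stack=$ e S e y  input=y e c y e $  — match y
step 4: stack=$ e S e  input=e c y e $  — match e
step 5: stack=$ e S  input=c y e $  — expand S -> c P S
step 6: stack=$ e S P c  input=c y e $  — match c
step 7: stack=$ e S P  input=y e $  — expand P -> ε
step 8: stack=$ e S  input=y e $  — expand S -> y
step 9: stack=$ e y  input=y e $  — match y
step 10: stack=$ e  input=e $  — match e
Accept reached after 10 steps.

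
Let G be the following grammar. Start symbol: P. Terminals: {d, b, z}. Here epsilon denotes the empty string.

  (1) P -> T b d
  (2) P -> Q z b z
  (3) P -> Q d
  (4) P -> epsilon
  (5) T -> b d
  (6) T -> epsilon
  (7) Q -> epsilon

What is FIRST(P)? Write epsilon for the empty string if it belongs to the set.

FIRST(T) = {epsilon, b}
FIRST(Q) = {epsilon}
FIRST(P) = {epsilon, b, d, z}  (via T b d, Q z b z, Q d)

{epsilon, b, d, z}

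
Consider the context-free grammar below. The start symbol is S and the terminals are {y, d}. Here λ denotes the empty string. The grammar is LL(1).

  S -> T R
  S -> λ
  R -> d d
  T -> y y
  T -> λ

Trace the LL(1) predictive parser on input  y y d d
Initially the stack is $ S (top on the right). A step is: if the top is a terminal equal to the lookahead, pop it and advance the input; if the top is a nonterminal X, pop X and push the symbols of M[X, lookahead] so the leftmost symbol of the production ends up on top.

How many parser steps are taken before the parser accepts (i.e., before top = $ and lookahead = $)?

step 1: stack=$ S  input=y y d d $  — expand S -> T R
step 2: stack=$ R T  input=y y d d $  — expand T -> y y
step 3: stack=$ R y y  input=y y d d $  — match y
step 4: stack=$ R y  input=y d d $  — match y
step 5: stack=$ R  input=d d $  — expand R -> d d
step 6: stack=$ d d  input=d d $  — match d
step 7: stack=$ d  input=d $  — match d
Accept reached after 7 steps.

7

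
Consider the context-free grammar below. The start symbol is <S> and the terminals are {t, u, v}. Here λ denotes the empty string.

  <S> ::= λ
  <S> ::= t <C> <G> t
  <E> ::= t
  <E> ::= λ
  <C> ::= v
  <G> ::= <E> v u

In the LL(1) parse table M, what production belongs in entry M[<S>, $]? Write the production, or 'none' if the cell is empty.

<S> ::= λ

FIRST(<S>) = {λ, t}
FIRST(<E>) = {λ, t}
FIRST(<C>) = {v}
FIRST(<G>) = {t, v}  (via <E> v u)
FOLLOW(<S>) includes $ since <S> is the start symbol.
FOLLOW(<S>): <S> appears on no right-hand side. Thus FOLLOW(<S>) = {$}.
For <S> ::= λ: FIRST(λ) = {λ}, so it goes in M[<S>, t] for t ∈ {}; since λ ∈ FIRST, also for every t ∈ FOLLOW(<S>) = {$}.
For <S> ::= t <C> <G> t: FIRST(t <C> <G> t) = {t}, so it goes in M[<S>, t] for t ∈ {t}.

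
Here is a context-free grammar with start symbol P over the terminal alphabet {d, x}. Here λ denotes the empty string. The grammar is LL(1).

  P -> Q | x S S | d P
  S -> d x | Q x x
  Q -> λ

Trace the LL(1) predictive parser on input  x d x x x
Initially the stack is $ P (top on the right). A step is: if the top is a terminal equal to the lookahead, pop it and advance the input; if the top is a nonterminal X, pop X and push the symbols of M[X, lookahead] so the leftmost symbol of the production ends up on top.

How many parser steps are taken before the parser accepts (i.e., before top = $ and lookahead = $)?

step 1: stack=$ P  input=x d x x x $  — expand P -> x S S
step 2: stack=$ S S x  input=x d x x x $  — match x
step 3: stack=$ S S  input=d x x x $  — expand S -> d x
step 4: stack=$ S x d  input=d x x x $  — match d
step 5: stack=$ S x  input=x x x $  — match x
step 6: stack=$ S  input=x x $  — expand S -> Q x x
step 7: stack=$ x x Q  input=x x $  — expand Q -> λ
step 8: stack=$ x x  input=x x $  — match x
step 9: stack=$ x  input=x $  — match x
Accept reached after 9 steps.

9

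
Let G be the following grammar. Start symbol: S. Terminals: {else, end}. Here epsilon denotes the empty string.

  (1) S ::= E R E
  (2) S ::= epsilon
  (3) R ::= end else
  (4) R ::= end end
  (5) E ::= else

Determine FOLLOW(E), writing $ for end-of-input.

FIRST(R) = {end}
FIRST(E) = {else}
FIRST(S) = {epsilon, else}  (via E R E)
FOLLOW(S) includes $ since S is the start symbol.
FOLLOW(S): S appears on no right-hand side. Thus FOLLOW(S) = {$}.
FOLLOW(R): in S::=E R E, R is followed by E with FIRST {else}. Thus FOLLOW(R) = {else}.
FOLLOW(E): in S::=E R E (occurrence 1), E is followed by R E with FIRST {end}; in S::=E R E (occurrence 2), the suffix after E is empty, so FOLLOW(E) ⊇ FOLLOW(S) = {$}. Thus FOLLOW(E) = {$, end}.

{$, end}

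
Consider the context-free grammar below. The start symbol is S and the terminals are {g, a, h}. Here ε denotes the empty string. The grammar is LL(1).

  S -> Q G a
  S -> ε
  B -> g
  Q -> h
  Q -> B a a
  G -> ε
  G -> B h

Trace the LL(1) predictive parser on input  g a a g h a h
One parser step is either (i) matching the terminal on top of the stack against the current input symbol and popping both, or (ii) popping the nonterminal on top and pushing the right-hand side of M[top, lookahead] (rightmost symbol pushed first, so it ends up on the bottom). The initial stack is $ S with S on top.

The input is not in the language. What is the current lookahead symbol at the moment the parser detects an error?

      Stack        Input            Action
   1  $ S          g a a g h a h $  expand S -> Q G a
   2  $ a G Q      g a a g h a h $  expand Q -> B a a
   3  $ a G a a B  g a a g h a h $  expand B -> g
   4  $ a G a a g  g a a g h a h $  match g
   5  $ a G a a    a a g h a h $    match a
   6  $ a G a      a g h a h $      match a
   7  $ a G        g h a h $        expand G -> B h
   8  $ a h B      g h a h $        expand B -> g
   9  $ a h g      g h a h $        match g
  10  $ a h        h a h $          match h
  11  $ a          a h $            match a
  12  $            h $              error: stack empty but input remains

h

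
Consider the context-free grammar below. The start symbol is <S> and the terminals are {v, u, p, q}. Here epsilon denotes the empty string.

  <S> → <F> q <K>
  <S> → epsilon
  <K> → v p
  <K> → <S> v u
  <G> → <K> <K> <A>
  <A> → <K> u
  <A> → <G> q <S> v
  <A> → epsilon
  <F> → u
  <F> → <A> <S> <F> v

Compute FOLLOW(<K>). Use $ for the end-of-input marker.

{$, q, u, v}

FIRST(<S>): from <S>→<F> q <K> we get {u, v}; from <S>→epsilon we get {epsilon}. So FIRST(<S>) = {epsilon, u, v}.
FIRST(<K>): from <K>→v p we get {v}; from <K>→<S> v u we get {u, v}. So FIRST(<K>) = {u, v}.
FIRST(<G>): from <G>→<K> <K> <A> we get {u, v}. So FIRST(<G>) = {u, v}.
FIRST(<A>): from <A>→<K> u we get {u, v}; from <A>→<G> q <S> v we get {u, v}; from <A>→epsilon we get {epsilon}. So FIRST(<A>) = {epsilon, u, v}.
FIRST(<F>): from <F>→u we get {u}; from <F>→<A> <S> <F> v we get {u, v}. So FIRST(<F>) = {u, v}.
FOLLOW(<S>) includes $ since <S> is the start symbol.
FOLLOW(<S>): in <K>→<S> v u, <S> is followed by v u with FIRST {v}; in <A>→<G> q <S> v, <S> is followed by v with FIRST {v}; in <F>→<A> <S> <F> v, <S> is followed by <F> v with FIRST {u, v}. Thus FOLLOW(<S>) = {$, u, v}.
FOLLOW(<G>): in <A>→<G> q <S> v, <G> is followed by q <S> v with FIRST {q}. Thus FOLLOW(<G>) = {q}.
FOLLOW(<K>): in <S>→<F> q <K>, the suffix after <K> is empty, so FOLLOW(<K>) ⊇ FOLLOW(<S>) = {$, u, v}; in <G>→<K> <K> <A> (occurrence 1), <K> is followed by <K> <A> with FIRST {u, v}; in <G>→<K> <K> <A> (occurrence 2), <K> is followed by <A> with FIRST {epsilon, u, v}; in <G>→<K> <K> <A> (occurrence 2), the suffix after <K> is nullable, so FOLLOW(<K>) ⊇ FOLLOW(<G>) = {q}; in <A>→<K> u, <K> is followed by u with FIRST {u}. Thus FOLLOW(<K>) = {$, q, u, v}.
FOLLOW(<A>): in <G>→<K> <K> <A>, the suffix after <A> is empty, so FOLLOW(<A>) ⊇ FOLLOW(<G>) = {q}; in <F>→<A> <S> <F> v, <A> is followed by <S> <F> v with FIRST {u, v}. Thus FOLLOW(<A>) = {q, u, v}.
FOLLOW(<F>): in <S>→<F> q <K>, <F> is followed by q <K> with FIRST {q}; in <F>→<A> <S> <F> v, <F> is followed by v with FIRST {v}. Thus FOLLOW(<F>) = {q, v}.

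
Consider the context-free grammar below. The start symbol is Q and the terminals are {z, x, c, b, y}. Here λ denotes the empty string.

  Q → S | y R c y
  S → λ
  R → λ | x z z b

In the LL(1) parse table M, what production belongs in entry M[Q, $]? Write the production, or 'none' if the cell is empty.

FIRST(S): from S→λ we get {λ}. So FIRST(S) = {λ}.
FIRST(R): from R→λ we get {λ}; from R→x z z b we get {x}. So FIRST(R) = {λ, x}.
FIRST(Q): from Q→S we get {λ}; from Q→y R c y we get {y}. So FIRST(Q) = {λ, y}.
FOLLOW(Q) includes $ since Q is the start symbol.
FOLLOW(Q): Q appears on no right-hand side. Thus FOLLOW(Q) = {$}.
For Q → S: FIRST(S) = {λ}, so it goes in M[Q, t] for t ∈ {}; since λ ∈ FIRST, also for every t ∈ FOLLOW(Q) = {$}.
For Q → y R c y: FIRST(y R c y) = {y}, so it goes in M[Q, t] for t ∈ {y}.

Q → S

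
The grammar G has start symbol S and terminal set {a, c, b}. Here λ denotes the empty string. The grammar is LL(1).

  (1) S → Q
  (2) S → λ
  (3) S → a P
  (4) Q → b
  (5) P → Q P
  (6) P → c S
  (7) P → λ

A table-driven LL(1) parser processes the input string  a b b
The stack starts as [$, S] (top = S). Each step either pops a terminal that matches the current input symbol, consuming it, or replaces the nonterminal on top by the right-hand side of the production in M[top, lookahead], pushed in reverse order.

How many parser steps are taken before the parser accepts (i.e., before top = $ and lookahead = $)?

9

     Stack  Input    Action
  1  $ S    a b b $  expand S → a P
  2  $ P a  a b b $  match a
  3  $ P    b b $    expand P → Q P
  4  $ P Q  b b $    expand Q → b
  5  $ P b  b b $    match b
  6  $ P    b $      expand P → Q P
  7  $ P Q  b $      expand Q → b
  8  $ P b  b $      match b
  9  $ P    $        expand P → λ
Accept reached after 9 steps.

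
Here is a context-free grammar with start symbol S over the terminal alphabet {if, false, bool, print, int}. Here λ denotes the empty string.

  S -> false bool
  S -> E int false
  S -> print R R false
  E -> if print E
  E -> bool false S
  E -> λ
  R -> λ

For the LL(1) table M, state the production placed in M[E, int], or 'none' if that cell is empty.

E -> λ

FIRST(E): from E->if print E we get {if}; from E->bool false S we get {bool}; from E->λ we get {λ}. So FIRST(E) = {λ, bool, if}.
FIRST(R): from R->λ we get {λ}. So FIRST(R) = {λ}.
FIRST(S): from S->false bool we get {false}; from S->E int false we get {bool, if, int}; from S->print R R false we get {print}. So FIRST(S) = {bool, false, if, int, print}.
FOLLOW(S) includes $ since S is the start symbol.
FOLLOW(E): in S->E int false, E is followed by int false with FIRST {int}; in E->if print E, the suffix after E is empty (adds nothing new). Thus FOLLOW(E) = {int}.
For E -> if print E: FIRST(if print E) = {if}, so it goes in M[E, t] for t ∈ {if}.
For E -> bool false S: FIRST(bool false S) = {bool}, so it goes in M[E, t] for t ∈ {bool}.
For E -> λ: FIRST(λ) = {λ}, so it goes in M[E, t] for t ∈ {}; since λ ∈ FIRST, also for every t ∈ FOLLOW(E) = {int}.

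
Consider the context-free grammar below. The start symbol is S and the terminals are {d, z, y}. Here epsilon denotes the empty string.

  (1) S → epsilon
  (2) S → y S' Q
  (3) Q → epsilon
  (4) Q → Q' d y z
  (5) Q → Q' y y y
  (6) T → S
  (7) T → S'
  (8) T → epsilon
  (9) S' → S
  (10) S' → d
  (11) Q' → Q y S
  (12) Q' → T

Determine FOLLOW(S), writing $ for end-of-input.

{$, d, y}

FIRST(S): from S→epsilon we get {epsilon}; from S→y S' Q we get {y}. So FIRST(S) = {epsilon, y}.
FIRST(S'): from S'→S we get {epsilon, y}; from S'→d we get {d}. So FIRST(S') = {epsilon, d, y}.
FIRST(T): from T→S we get {epsilon, y}; from T→S' we get {epsilon, d, y}; from T→epsilon we get {epsilon}. So FIRST(T) = {epsilon, d, y}.
FIRST(Q): from Q→epsilon we get {epsilon}; from Q→Q' d y z we get {d, y}; from Q→Q' y y y we get {d, y}. So FIRST(Q) = {epsilon, d, y}.
FIRST(Q'): from Q'→Q y S we get {d, y}; from Q'→T we get {epsilon, d, y}. So FIRST(Q') = {epsilon, d, y}.
FOLLOW(S) includes $ since S is the start symbol.
FOLLOW(Q'): in Q→Q' d y z, Q' is followed by d y z with FIRST {d}; in Q→Q' y y y, Q' is followed by y y y with FIRST {y}. Thus FOLLOW(Q') = {d, y}.
FOLLOW(T): in Q'→T, the suffix after T is empty, so FOLLOW(T) ⊇ FOLLOW(Q') = {d, y}. Thus FOLLOW(T) = {d, y}.
FOLLOW(S): in T→S, the suffix after S is empty, so FOLLOW(S) ⊇ FOLLOW(T) = {d, y}; in S'→S, the suffix after S is empty, so FOLLOW(S) ⊇ FOLLOW(S') = {$, d, y}; in Q'→Q y S, the suffix after S is empty, so FOLLOW(S) ⊇ FOLLOW(Q') = {d, y}. Thus FOLLOW(S) = {$, d, y}.
FOLLOW(Q): in S→y S' Q, the suffix after Q is empty, so FOLLOW(Q) ⊇ FOLLOW(S) = {$, d, y}; in Q'→Q y S, Q is followed by y S with FIRST {y}. Thus FOLLOW(Q) = {$, d, y}.
FOLLOW(S'): in S→y S' Q, S' is followed by Q with FIRST {epsilon, d, y}; in S→y S' Q, the suffix after S' is nullable, so FOLLOW(S') ⊇ FOLLOW(S) = {$, d, y}; in T→S', the suffix after S' is empty, so FOLLOW(S') ⊇ FOLLOW(T) = {d, y}. Thus FOLLOW(S') = {$, d, y}.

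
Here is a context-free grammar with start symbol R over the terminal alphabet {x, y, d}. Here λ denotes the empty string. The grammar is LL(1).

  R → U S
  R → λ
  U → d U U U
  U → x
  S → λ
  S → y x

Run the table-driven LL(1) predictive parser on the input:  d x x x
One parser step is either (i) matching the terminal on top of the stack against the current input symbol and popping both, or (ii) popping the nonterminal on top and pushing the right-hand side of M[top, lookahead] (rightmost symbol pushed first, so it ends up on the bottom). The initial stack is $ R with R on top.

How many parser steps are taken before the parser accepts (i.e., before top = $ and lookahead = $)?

10

      Stack        Input      Action
   1  $ R          d x x x $  expand R → U S
   2  $ S U        d x x x $  expand U → d U U U
   3  $ S U U U d  d x x x $  match d
   4  $ S U U U    x x x $    expand U → x
   5  $ S U U x    x x x $    match x
   6  $ S U U      x x $      expand U → x
   7  $ S U x      x x $      match x
   8  $ S U        x $        expand U → x
   9  $ S x        x $        match x
  10  $ S          $          expand S → λ
Accept reached after 10 steps.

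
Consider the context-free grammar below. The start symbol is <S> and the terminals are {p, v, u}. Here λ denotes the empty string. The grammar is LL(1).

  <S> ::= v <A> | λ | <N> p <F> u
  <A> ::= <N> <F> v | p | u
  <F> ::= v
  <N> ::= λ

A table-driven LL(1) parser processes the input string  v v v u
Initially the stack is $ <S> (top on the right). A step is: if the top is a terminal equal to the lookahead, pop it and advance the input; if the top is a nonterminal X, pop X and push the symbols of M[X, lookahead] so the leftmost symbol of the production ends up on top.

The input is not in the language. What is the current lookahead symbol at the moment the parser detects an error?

u

step 1: stack=$ <S>  input=v v v u $  — expand <S> ::= v <A>
step 2: stack=$ <A> v  input=v v v u $  — match v
step 3: stack=$ <A>  input=v v u $  — expand <A> ::= <N> <F> v
step 4: stack=$ v <F> <N>  input=v v u $  — expand <N> ::= λ
step 5: stack=$ v <F>  input=v v u $  — expand <F> ::= v
step 6: stack=$ v v  input=v v u $  — match v
step 7: stack=$ v  input=v u $  — match v
step 8: stack=$  input=u $  — error: stack empty but input remains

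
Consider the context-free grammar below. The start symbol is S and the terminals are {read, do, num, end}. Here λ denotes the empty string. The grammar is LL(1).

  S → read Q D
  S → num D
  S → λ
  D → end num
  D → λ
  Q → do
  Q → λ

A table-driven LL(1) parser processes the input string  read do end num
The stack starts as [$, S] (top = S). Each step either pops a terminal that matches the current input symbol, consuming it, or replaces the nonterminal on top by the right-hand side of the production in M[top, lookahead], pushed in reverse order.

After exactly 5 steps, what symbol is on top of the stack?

     Stack       Input              Action
  1  $ S         read do end num $  expand S → read Q D
  2  $ D Q read  read do end num $  match read
  3  $ D Q       do end num $       expand Q → do
  4  $ D do      do end num $       match do
  5  $ D         end num $          expand D → end num
Stack after step 5: $ num end (top = end).

end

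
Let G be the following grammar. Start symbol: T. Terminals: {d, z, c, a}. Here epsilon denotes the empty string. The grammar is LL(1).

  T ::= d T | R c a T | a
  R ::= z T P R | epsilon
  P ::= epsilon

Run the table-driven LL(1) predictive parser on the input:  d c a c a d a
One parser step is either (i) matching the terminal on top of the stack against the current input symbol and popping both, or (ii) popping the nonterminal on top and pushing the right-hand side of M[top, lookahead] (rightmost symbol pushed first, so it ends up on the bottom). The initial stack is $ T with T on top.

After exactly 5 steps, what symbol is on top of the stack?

     Stack      Input            Action
  1  $ T        d c a c a d a $  expand T ::= d T
  2  $ T d      d c a c a d a $  match d
  3  $ T        c a c a d a $    expand T ::= R c a T
  4  $ T a c R  c a c a d a $    expand R ::= epsilon
  5  $ T a c    c a c a d a $    match c
Stack after step 5: $ T a (top = a).

a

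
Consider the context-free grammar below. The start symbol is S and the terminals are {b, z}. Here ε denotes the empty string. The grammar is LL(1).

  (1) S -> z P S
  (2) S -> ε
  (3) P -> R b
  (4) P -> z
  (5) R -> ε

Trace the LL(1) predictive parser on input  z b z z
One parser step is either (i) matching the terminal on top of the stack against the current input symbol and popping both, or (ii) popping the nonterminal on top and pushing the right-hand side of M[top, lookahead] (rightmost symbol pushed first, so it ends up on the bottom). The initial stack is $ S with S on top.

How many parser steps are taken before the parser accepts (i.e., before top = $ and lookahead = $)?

10

      Stack    Input      Action
   1  $ S      z b z z $  expand S -> z P S
   2  $ S P z  z b z z $  match z
   3  $ S P    b z z $    expand P -> R b
   4  $ S b R  b z z $    expand R -> ε
   5  $ S b    b z z $    match b
   6  $ S      z z $      expand S -> z P S
   7  $ S P z  z z $      match z
   8  $ S P    z $        expand P -> z
   9  $ S z    z $        match z
  10  $ S      $          expand S -> ε
Accept reached after 10 steps.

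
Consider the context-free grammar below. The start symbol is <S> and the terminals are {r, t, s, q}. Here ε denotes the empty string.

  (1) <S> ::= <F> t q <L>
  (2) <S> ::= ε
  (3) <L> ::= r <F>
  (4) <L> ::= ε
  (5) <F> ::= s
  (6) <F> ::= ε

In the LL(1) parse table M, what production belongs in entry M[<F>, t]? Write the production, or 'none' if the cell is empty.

<F> ::= ε

FIRST(<L>): from <L>::=r <F> we get {r}; from <L>::=ε we get {ε}. So FIRST(<L>) = {ε, r}.
FIRST(<F>): from <F>::=s we get {s}; from <F>::=ε we get {ε}. So FIRST(<F>) = {ε, s}.
FIRST(<S>): from <S>::=<F> t q <L> we get {s, t}; from <S>::=ε we get {ε}. So FIRST(<S>) = {ε, s, t}.
FOLLOW(<S>) includes $ since <S> is the start symbol.
FOLLOW(<L>): in <S>::=<F> t q <L>, the suffix after <L> is empty, so FOLLOW(<L>) ⊇ FOLLOW(<S>) = {$}. Thus FOLLOW(<L>) = {$}.
FOLLOW(<F>): in <S>::=<F> t q <L>, <F> is followed by t q <L> with FIRST {t}; in <L>::=r <F>, the suffix after <F> is empty, so FOLLOW(<F>) ⊇ FOLLOW(<L>) = {$}. Thus FOLLOW(<F>) = {$, t}.
For <F> ::= s: FIRST(s) = {s}, so it goes in M[<F>, t] for t ∈ {s}.
For <F> ::= ε: FIRST(ε) = {ε}, so it goes in M[<F>, t] for t ∈ {}; since ε ∈ FIRST, also for every t ∈ FOLLOW(<F>) = {$, t}.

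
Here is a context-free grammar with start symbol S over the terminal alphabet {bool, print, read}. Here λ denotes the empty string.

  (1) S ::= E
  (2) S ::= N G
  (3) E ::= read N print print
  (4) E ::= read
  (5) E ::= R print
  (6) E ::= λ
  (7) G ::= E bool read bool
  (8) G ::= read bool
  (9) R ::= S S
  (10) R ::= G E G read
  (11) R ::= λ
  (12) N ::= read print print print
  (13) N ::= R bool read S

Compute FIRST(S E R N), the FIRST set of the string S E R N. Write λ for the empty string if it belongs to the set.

FIRST(S): from S::=E we get {λ, bool, print, read}; from S::=N G we get {bool, print, read}. So FIRST(S) = {λ, bool, print, read}.
FIRST(E): from E::=read N print print we get {read}; from E::=read we get {read}; from E::=R print we get {bool, print, read}; from E::=λ we get {λ}. So FIRST(E) = {λ, bool, print, read}.
FIRST(G): from G::=E bool read bool we get {bool, print, read}; from G::=read bool we get {read}. So FIRST(G) = {bool, print, read}.
FIRST(R): from R::=S S we get {λ, bool, print, read}; from R::=G E G read we get {bool, print, read}; from R::=λ we get {λ}. So FIRST(R) = {λ, bool, print, read}.
FIRST(N): from N::=read print print print we get {read}; from N::=R bool read S we get {bool, print, read}. So FIRST(N) = {bool, print, read}.
FIRST(S E R N): take FIRST of each symbol in turn, carrying on past any symbol whose FIRST contains λ; result {bool, print, read}.

{bool, print, read}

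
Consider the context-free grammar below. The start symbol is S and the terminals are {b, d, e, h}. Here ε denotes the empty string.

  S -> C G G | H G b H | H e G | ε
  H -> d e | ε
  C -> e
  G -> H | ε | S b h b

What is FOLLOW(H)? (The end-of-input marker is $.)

FIRST(H) = {ε, d}
FIRST(C) = {e}
FIRST(S) = {ε, b, d, e}  (via C G G, H G b H, H e G)
FIRST(G) = {ε, b, d, e}  (via H, S b h b)
FOLLOW(S) includes $ since S is the start symbol.
FOLLOW(S): in G->S b h b, S is followed by b h b with FIRST {b}. Thus FOLLOW(S) = {$, b}.
FOLLOW(C): in S->C G G, C is followed by G G with FIRST {ε, b, d, e}; in S->C G G, the suffix after C is nullable, so FOLLOW(C) ⊇ FOLLOW(S) = {$, b}. Thus FOLLOW(C) = {$, b, d, e}.
FOLLOW(G): in S->C G G (occurrence 1), G is followed by G with FIRST {ε, b, d, e}; in S->C G G (occurrence 1), the suffix after G is nullable, so FOLLOW(G) ⊇ FOLLOW(S) = {$, b}; in S->C G G (occurrence 2), the suffix after G is empty, so FOLLOW(G) ⊇ FOLLOW(S) = {$, b}; in S->H G b H, G is followed by b H with FIRST {b}; in S->H e G, the suffix after G is empty, so FOLLOW(G) ⊇ FOLLOW(S) = {$, b}. Thus FOLLOW(G) = {$, b, d, e}.
FOLLOW(H): in S->H G b H (occurrence 1), H is followed by G b H with FIRST {b, d, e}; in S->H G b H (occurrence 2), the suffix after H is empty, so FOLLOW(H) ⊇ FOLLOW(S) = {$, b}; in S->H e G, H is followed by e G with FIRST {e}; in G->H, the suffix after H is empty, so FOLLOW(H) ⊇ FOLLOW(G) = {$, b, d, e}. Thus FOLLOW(H) = {$, b, d, e}.

{$, b, d, e}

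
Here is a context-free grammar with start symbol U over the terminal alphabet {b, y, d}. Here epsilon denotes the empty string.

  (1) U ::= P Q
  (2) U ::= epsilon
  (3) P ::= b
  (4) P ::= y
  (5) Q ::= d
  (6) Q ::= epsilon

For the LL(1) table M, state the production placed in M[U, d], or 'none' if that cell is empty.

FIRST(P) = {b, y}
FIRST(Q) = {epsilon, d}
FIRST(U) = {epsilon, b, y}  (via P Q)
FOLLOW(U) includes $ since U is the start symbol.
FOLLOW(U): U appears on no right-hand side. Thus FOLLOW(U) = {$}.
For U ::= P Q: FIRST(P Q) = {b, y}, so it goes in M[U, t] for t ∈ {b, y}.
For U ::= epsilon: FIRST(epsilon) = {epsilon}, so it goes in M[U, t] for t ∈ {}; since epsilon ∈ FIRST, also for every t ∈ FOLLOW(U) = {$}.
None of these place a production in M[U, d].

none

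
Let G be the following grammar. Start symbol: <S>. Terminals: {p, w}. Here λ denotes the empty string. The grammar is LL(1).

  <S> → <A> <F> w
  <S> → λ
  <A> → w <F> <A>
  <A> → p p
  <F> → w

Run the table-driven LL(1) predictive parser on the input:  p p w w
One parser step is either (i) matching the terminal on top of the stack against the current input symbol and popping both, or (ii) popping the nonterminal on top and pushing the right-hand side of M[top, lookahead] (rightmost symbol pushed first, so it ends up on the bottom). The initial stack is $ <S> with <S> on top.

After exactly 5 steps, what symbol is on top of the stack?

w

     Stack        Input      Action
  1  $ <S>        p p w w $  expand <S> → <A> <F> w
  2  $ w <F> <A>  p p w w $  expand <A> → p p
  3  $ w <F> p p  p p w w $  match p
  4  $ w <F> p    p w w $    match p
  5  $ w <F>      w w $      expand <F> → w
Stack after step 5: $ w w (top = w).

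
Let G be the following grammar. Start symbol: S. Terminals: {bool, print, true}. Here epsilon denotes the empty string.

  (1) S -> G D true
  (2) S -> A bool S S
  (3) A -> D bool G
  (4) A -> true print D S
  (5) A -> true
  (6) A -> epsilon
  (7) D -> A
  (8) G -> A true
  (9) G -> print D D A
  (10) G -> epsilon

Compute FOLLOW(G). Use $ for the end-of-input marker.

FIRST(S): from S->G D true we get {bool, print, true}; from S->A bool S S we get {bool, true}. So FIRST(S) = {bool, print, true}.
FIRST(A): from A->D bool G we get {bool, true}; from A->true print D S we get {true}; from A->true we get {true}; from A->epsilon we get {epsilon}. So FIRST(A) = {epsilon, bool, true}.
FIRST(D): from D->A we get {epsilon, bool, true}. So FIRST(D) = {epsilon, bool, true}.
FIRST(G): from G->A true we get {bool, true}; from G->print D D A we get {print}; from G->epsilon we get {epsilon}. So FIRST(G) = {epsilon, bool, print, true}.
FOLLOW(S) includes $ since S is the start symbol.
FOLLOW(S): in S->A bool S S (occurrence 1), S is followed by S with FIRST {bool, print, true}; in S->A bool S S (occurrence 2), the suffix after S is empty (adds nothing new); in A->true print D S, the suffix after S is empty, so FOLLOW(S) ⊇ FOLLOW(A) = {bool, print, true}. Thus FOLLOW(S) = {$, bool, print, true}.
FOLLOW(A): in S->A bool S S, A is followed by bool S S with FIRST {bool}; in D->A, the suffix after A is empty, so FOLLOW(A) ⊇ FOLLOW(D) = {bool, print, true}; in G->A true, A is followed by true with FIRST {true}; in G->print D D A, the suffix after A is empty, so FOLLOW(A) ⊇ FOLLOW(G) = {bool, print, true}. Thus FOLLOW(A) = {bool, print, true}.
FOLLOW(G): in S->G D true, G is followed by D true with FIRST {bool, true}; in A->D bool G, the suffix after G is empty, so FOLLOW(G) ⊇ FOLLOW(A) = {bool, print, true}. Thus FOLLOW(G) = {bool, print, true}.
FOLLOW(D): in S->G D true, D is followed by true with FIRST {true}; in A->D bool G, D is followed by bool G with FIRST {bool}; in A->true print D S, D is followed by S with FIRST {bool, print, true}; in G->print D D A (occurrence 1), D is followed by D A with FIRST {epsilon, bool, true}; in G->print D D A (occurrence 1), the suffix after D is nullable, so FOLLOW(D) ⊇ FOLLOW(G) = {bool, print, true}; in G->print D D A (occurrence 2), D is followed by A with FIRST {epsilon, bool, true}; in G->print D D A (occurrence 2), the suffix after D is nullable, so FOLLOW(D) ⊇ FOLLOW(G) = {bool, print, true}. Thus FOLLOW(D) = {bool, print, true}.

{bool, print, true}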